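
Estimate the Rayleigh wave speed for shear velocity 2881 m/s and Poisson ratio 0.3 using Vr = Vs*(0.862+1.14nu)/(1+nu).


Numerator factor = 0.862 + 1.14*0.3 = 1.204
Denominator = 1 + 0.3 = 1.3
Vr = 2881 * 1.204 / 1.3 = 2668.25 m/s

2668.25


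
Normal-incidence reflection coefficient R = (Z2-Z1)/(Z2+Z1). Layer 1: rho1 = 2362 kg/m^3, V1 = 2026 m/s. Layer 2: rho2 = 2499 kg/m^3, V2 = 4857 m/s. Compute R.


Z1 = 2362 * 2026 = 4785412
Z2 = 2499 * 4857 = 12137643
R = (12137643 - 4785412) / (12137643 + 4785412) = 7352231 / 16923055 = 0.4345

0.4345


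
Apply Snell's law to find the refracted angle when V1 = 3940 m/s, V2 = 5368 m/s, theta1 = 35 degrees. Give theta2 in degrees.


sin(theta1) = sin(35 deg) = 0.573576
sin(theta2) = V2/V1 * sin(theta1) = 5368/3940 * 0.573576 = 0.781462
theta2 = arcsin(0.781462) = 51.3946 degrees

51.3946


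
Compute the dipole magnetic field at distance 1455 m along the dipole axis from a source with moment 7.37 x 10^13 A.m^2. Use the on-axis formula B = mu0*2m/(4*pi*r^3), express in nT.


m = 7.37 x 10^13 = 73700000000000 A.m^2
2m = 147400000000000 A.m^2
r^3 = 1455^3 = 3080271375
B = (4pi*10^-7) * 147400000000000 / (4*pi * 3080271375) * 1e9
= 185228302.855654 / 38707831691.05 * 1e9
= 4785292.6595 nT

4785292.6595


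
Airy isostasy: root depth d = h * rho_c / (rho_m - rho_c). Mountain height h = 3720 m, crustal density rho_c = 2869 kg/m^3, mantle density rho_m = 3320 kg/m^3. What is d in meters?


rho_m - rho_c = 3320 - 2869 = 451
d = 3720 * 2869 / 451
= 10672680 / 451
= 23664.48 m

23664.48


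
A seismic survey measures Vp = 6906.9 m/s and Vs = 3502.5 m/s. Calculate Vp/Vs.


Vp/Vs = 6906.9 / 3502.5
= 1.972

1.972


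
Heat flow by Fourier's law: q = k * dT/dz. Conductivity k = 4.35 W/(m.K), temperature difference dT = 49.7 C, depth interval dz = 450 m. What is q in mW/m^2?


q = k * dT / dz * 1000
= 4.35 * 49.7 / 450 * 1000
= 0.480433 * 1000
= 480.4333 mW/m^2

480.4333


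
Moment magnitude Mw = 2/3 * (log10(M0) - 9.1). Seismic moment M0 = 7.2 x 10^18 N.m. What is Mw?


log10(M0) = log10(7.2 x 10^18) = 18.8573
Mw = 2/3 * (18.8573 - 9.1)
= 2/3 * 9.7573
= 6.5

6.5


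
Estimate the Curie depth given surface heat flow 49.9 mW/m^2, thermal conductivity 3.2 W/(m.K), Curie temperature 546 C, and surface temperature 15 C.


T_Curie - T_surf = 546 - 15 = 531 C
Convert q to W/m^2: 49.9 mW/m^2 = 0.0499 W/m^2
d = 531 * 3.2 / 0.0499 = 34052.1 m

34052.1


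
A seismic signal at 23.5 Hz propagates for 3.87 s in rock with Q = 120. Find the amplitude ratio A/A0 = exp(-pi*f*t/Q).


pi*f*t/Q = pi*23.5*3.87/120 = 2.380935
A/A0 = exp(-2.380935) = 0.092464

0.092464


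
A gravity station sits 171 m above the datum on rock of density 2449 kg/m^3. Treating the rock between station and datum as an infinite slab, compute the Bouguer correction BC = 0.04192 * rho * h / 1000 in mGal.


BC = 0.04192 * rho * h / 1000
= 0.04192 * 2449 * 171 / 1000
= 17.5552 mGal

17.5552


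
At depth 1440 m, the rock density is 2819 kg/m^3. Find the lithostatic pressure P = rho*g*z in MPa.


P = rho * g * z / 1e6
= 2819 * 9.81 * 1440 / 1e6
= 39822321.6 / 1e6
= 39.8223 MPa

39.8223


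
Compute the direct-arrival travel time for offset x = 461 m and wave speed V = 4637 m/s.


t = x / V
= 461 / 4637
= 0.0994 s

0.0994


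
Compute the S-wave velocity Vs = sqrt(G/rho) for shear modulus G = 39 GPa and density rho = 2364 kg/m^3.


Convert G to Pa: G = 39e9 Pa
Compute G/rho = 39e9 / 2364 = 16497461.9289
Vs = sqrt(16497461.9289) = 4061.71 m/s

4061.71


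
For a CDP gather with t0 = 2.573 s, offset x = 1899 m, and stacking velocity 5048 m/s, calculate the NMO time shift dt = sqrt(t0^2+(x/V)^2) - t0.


x/Vnmo = 1899/5048 = 0.376189
(x/Vnmo)^2 = 0.141518
t0^2 = 6.620329
sqrt(6.620329 + 0.141518) = 2.600355
dt = 2.600355 - 2.573 = 0.027355

0.027355


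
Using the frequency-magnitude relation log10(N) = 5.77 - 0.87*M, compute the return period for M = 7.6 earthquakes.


log10(N) = 5.77 - 0.87*7.6 = -0.842
N = 10^-0.842 = 0.14388
T = 1/N = 1/0.14388 = 6.9502 years

6.9502


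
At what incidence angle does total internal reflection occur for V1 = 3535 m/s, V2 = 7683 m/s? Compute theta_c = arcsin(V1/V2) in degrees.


V1/V2 = 3535/7683 = 0.460107
theta_c = arcsin(0.460107) = 27.394 degrees

27.394


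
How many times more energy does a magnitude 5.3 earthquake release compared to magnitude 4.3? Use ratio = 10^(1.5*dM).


M2 - M1 = 5.3 - 4.3 = 1.0
1.5 * 1.0 = 1.5
ratio = 10^1.5 = 31.62

31.62


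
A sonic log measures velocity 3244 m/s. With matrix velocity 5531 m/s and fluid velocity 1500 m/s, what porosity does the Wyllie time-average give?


1/V - 1/Vm = 1/3244 - 1/5531 = 0.00012746
1/Vf - 1/Vm = 1/1500 - 1/5531 = 0.00048587
phi = 0.00012746 / 0.00048587 = 0.2623

0.2623


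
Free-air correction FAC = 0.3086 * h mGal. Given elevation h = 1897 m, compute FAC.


FAC = 0.3086 * h
= 0.3086 * 1897
= 585.4142 mGal

585.4142


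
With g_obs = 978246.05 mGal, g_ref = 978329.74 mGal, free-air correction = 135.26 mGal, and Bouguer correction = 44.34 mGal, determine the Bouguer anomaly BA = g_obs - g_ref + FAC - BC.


BA = g_obs - g_ref + FAC - BC
= 978246.05 - 978329.74 + 135.26 - 44.34
= 7.23 mGal

7.23


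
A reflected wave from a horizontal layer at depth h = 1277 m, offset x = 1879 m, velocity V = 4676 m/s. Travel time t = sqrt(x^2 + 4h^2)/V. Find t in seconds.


x^2 + 4h^2 = 1879^2 + 4*1277^2 = 3530641 + 6522916 = 10053557
sqrt(10053557) = 3170.7345
t = 3170.7345 / 4676 = 0.6781 s

0.6781


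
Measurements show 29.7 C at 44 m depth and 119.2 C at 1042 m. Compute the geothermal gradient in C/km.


dT = 119.2 - 29.7 = 89.5 C
dz = 1042 - 44 = 998 m
gradient = dT/dz * 1000 = 89.5/998 * 1000 = 89.6794 C/km

89.6794


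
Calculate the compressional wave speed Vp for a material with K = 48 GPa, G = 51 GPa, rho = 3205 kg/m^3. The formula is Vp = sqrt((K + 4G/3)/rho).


First compute the effective modulus:
K + 4G/3 = 48e9 + 4*51e9/3 = 116000000000.0 Pa
Then divide by density:
116000000000.0 / 3205 = 36193447.7379 Pa/(kg/m^3)
Take the square root:
Vp = sqrt(36193447.7379) = 6016.1 m/s

6016.1


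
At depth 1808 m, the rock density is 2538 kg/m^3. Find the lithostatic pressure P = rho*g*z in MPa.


P = rho * g * z / 1e6
= 2538 * 9.81 * 1808 / 1e6
= 45015186.24 / 1e6
= 45.0152 MPa

45.0152


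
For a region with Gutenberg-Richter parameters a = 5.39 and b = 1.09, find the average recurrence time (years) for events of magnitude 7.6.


log10(N) = 5.39 - 1.09*7.6 = -2.894
N = 10^-2.894 = 0.001276
T = 1/N = 1/0.001276 = 783.4296 years

783.4296


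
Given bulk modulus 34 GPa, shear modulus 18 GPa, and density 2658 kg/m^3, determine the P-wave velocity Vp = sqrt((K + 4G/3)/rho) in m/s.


First compute the effective modulus:
K + 4G/3 = 34e9 + 4*18e9/3 = 58000000000.0 Pa
Then divide by density:
58000000000.0 / 2658 = 21820917.9834 Pa/(kg/m^3)
Take the square root:
Vp = sqrt(21820917.9834) = 4671.29 m/s

4671.29


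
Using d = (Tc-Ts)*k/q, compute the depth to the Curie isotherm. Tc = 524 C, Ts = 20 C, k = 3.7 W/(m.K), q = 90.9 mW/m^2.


T_Curie - T_surf = 524 - 20 = 504 C
Convert q to W/m^2: 90.9 mW/m^2 = 0.0909 W/m^2
d = 504 * 3.7 / 0.0909 = 20514.85 m

20514.85


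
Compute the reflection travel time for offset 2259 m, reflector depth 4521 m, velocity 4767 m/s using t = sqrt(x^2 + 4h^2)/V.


x^2 + 4h^2 = 2259^2 + 4*4521^2 = 5103081 + 81757764 = 86860845
sqrt(86860845) = 9319.9166
t = 9319.9166 / 4767 = 1.9551 s

1.9551


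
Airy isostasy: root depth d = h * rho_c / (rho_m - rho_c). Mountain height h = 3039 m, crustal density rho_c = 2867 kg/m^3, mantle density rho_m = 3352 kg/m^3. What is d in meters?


rho_m - rho_c = 3352 - 2867 = 485
d = 3039 * 2867 / 485
= 8712813 / 485
= 17964.56 m

17964.56


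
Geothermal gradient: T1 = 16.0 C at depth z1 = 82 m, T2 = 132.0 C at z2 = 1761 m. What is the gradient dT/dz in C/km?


dT = 132.0 - 16.0 = 116.0 C
dz = 1761 - 82 = 1679 m
gradient = dT/dz * 1000 = 116.0/1679 * 1000 = 69.0887 C/km

69.0887


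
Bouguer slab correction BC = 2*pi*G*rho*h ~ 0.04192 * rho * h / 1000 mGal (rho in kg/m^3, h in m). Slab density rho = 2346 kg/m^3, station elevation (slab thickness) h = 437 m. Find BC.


BC = 0.04192 * rho * h / 1000
= 0.04192 * 2346 * 437 / 1000
= 42.9765 mGal

42.9765


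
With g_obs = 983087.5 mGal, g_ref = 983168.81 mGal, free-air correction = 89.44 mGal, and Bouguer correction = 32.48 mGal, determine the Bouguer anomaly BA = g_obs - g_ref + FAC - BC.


BA = g_obs - g_ref + FAC - BC
= 983087.5 - 983168.81 + 89.44 - 32.48
= -24.35 mGal

-24.35


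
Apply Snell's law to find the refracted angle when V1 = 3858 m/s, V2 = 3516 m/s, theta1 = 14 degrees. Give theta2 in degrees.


sin(theta1) = sin(14 deg) = 0.241922
sin(theta2) = V2/V1 * sin(theta1) = 3516/3858 * 0.241922 = 0.220476
theta2 = arcsin(0.220476) = 12.737 degrees

12.737


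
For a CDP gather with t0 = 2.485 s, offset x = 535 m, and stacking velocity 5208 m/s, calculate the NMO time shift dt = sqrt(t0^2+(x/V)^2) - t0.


x/Vnmo = 535/5208 = 0.102727
(x/Vnmo)^2 = 0.010553
t0^2 = 6.175225
sqrt(6.175225 + 0.010553) = 2.487122
dt = 2.487122 - 2.485 = 0.002122

0.002122


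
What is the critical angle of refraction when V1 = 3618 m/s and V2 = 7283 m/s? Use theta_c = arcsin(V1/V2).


V1/V2 = 3618/7283 = 0.496773
theta_c = arcsin(0.496773) = 29.7868 degrees

29.7868


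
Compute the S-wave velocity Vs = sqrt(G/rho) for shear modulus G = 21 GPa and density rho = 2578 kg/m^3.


Convert G to Pa: G = 21e9 Pa
Compute G/rho = 21e9 / 2578 = 8145849.4957
Vs = sqrt(8145849.4957) = 2854.09 m/s

2854.09


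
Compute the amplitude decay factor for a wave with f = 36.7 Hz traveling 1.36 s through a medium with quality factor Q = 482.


pi*f*t/Q = pi*36.7*1.36/482 = 0.325318
A/A0 = exp(-0.325318) = 0.722298

0.722298


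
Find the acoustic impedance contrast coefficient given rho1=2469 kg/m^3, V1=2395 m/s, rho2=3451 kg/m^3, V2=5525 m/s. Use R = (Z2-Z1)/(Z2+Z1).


Z1 = 2469 * 2395 = 5913255
Z2 = 3451 * 5525 = 19066775
R = (19066775 - 5913255) / (19066775 + 5913255) = 13153520 / 24980030 = 0.5266

0.5266


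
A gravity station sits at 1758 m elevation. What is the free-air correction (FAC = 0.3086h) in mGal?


FAC = 0.3086 * h
= 0.3086 * 1758
= 542.5188 mGal

542.5188


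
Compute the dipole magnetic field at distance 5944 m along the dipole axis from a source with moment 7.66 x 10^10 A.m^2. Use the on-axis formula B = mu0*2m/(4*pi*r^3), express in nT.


m = 7.66 x 10^10 = 76600000000 A.m^2
2m = 153200000000 A.m^2
r^3 = 5944^3 = 210008272384
B = (4pi*10^-7) * 153200000000 / (4*pi * 210008272384) * 1e9
= 192516.797812 / 2639041782858.63 * 1e9
= 72.9495 nT

72.9495


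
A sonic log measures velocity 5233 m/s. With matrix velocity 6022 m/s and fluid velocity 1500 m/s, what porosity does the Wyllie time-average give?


1/V - 1/Vm = 1/5233 - 1/6022 = 2.504e-05
1/Vf - 1/Vm = 1/1500 - 1/6022 = 0.00050061
phi = 2.504e-05 / 0.00050061 = 0.05

0.05


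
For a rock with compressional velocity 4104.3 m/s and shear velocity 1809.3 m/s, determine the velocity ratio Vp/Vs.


Vp/Vs = 4104.3 / 1809.3
= 2.2684

2.2684


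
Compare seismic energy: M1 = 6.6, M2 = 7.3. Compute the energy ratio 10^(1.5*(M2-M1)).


M2 - M1 = 7.3 - 6.6 = 0.7
1.5 * 0.7 = 1.05
ratio = 10^1.05 = 11.22

11.22


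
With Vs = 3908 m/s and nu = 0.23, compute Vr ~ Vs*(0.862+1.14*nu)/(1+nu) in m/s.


Numerator factor = 0.862 + 1.14*0.23 = 1.1242
Denominator = 1 + 0.23 = 1.23
Vr = 3908 * 1.1242 / 1.23 = 3571.85 m/s

3571.85


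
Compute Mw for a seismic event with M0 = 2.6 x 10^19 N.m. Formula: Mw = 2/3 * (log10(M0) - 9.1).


log10(M0) = log10(2.6 x 10^19) = 19.415
Mw = 2/3 * (19.415 - 9.1)
= 2/3 * 10.315
= 6.88

6.88


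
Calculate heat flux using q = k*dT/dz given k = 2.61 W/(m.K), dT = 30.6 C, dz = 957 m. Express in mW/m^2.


q = k * dT / dz * 1000
= 2.61 * 30.6 / 957 * 1000
= 0.083455 * 1000
= 83.4545 mW/m^2

83.4545


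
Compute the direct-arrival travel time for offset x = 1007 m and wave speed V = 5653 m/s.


t = x / V
= 1007 / 5653
= 0.1781 s

0.1781


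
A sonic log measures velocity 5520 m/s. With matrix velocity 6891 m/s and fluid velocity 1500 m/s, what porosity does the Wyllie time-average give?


1/V - 1/Vm = 1/5520 - 1/6891 = 3.604e-05
1/Vf - 1/Vm = 1/1500 - 1/6891 = 0.00052155
phi = 3.604e-05 / 0.00052155 = 0.0691

0.0691


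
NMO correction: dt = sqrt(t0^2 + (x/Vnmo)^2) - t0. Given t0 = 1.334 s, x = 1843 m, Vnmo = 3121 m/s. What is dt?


x/Vnmo = 1843/3121 = 0.590516
(x/Vnmo)^2 = 0.348709
t0^2 = 1.779556
sqrt(1.779556 + 0.348709) = 1.458857
dt = 1.458857 - 1.334 = 0.124857

0.124857


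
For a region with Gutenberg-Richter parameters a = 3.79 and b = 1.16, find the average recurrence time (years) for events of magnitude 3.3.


log10(N) = 3.79 - 1.16*3.3 = -0.038
N = 10^-0.038 = 0.91622
T = 1/N = 1/0.91622 = 1.0914 years

1.0914


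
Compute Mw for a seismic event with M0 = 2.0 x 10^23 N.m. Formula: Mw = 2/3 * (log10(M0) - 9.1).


log10(M0) = log10(2.0 x 10^23) = 23.301
Mw = 2/3 * (23.301 - 9.1)
= 2/3 * 14.201
= 9.47

9.47


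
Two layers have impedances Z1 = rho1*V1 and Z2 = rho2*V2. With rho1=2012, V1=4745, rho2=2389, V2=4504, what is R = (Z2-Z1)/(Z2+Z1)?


Z1 = 2012 * 4745 = 9546940
Z2 = 2389 * 4504 = 10760056
R = (10760056 - 9546940) / (10760056 + 9546940) = 1213116 / 20306996 = 0.0597

0.0597


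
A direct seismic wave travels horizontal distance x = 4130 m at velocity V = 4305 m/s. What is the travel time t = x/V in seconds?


t = x / V
= 4130 / 4305
= 0.9593 s

0.9593


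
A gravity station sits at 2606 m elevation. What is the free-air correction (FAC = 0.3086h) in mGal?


FAC = 0.3086 * h
= 0.3086 * 2606
= 804.2116 mGal

804.2116


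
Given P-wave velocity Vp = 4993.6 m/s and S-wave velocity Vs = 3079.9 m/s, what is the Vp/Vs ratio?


Vp/Vs = 4993.6 / 3079.9
= 1.6214

1.6214


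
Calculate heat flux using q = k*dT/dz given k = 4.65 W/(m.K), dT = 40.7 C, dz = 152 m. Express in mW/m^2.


q = k * dT / dz * 1000
= 4.65 * 40.7 / 152 * 1000
= 1.245099 * 1000
= 1245.0987 mW/m^2

1245.0987


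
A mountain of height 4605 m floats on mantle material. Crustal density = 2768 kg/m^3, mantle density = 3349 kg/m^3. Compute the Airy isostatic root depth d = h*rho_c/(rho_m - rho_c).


rho_m - rho_c = 3349 - 2768 = 581
d = 4605 * 2768 / 581
= 12746640 / 581
= 21939.14 m

21939.14


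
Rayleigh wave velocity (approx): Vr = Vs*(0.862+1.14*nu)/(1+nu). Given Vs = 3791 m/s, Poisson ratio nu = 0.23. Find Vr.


Numerator factor = 0.862 + 1.14*0.23 = 1.1242
Denominator = 1 + 0.23 = 1.23
Vr = 3791 * 1.1242 / 1.23 = 3464.91 m/s

3464.91


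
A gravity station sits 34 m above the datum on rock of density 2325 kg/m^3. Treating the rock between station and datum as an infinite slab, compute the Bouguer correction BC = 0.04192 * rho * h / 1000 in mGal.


BC = 0.04192 * rho * h / 1000
= 0.04192 * 2325 * 34 / 1000
= 3.3138 mGal

3.3138


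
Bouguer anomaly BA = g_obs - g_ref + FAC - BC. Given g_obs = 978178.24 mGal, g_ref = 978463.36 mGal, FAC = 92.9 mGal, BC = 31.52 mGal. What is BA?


BA = g_obs - g_ref + FAC - BC
= 978178.24 - 978463.36 + 92.9 - 31.52
= -223.74 mGal

-223.74


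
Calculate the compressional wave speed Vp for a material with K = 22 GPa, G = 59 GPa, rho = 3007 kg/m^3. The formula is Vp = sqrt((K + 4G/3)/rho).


First compute the effective modulus:
K + 4G/3 = 22e9 + 4*59e9/3 = 100666666666.67 Pa
Then divide by density:
100666666666.67 / 3007 = 33477441.5253 Pa/(kg/m^3)
Take the square root:
Vp = sqrt(33477441.5253) = 5785.97 m/s

5785.97


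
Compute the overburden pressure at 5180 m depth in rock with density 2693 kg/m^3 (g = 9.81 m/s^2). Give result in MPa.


P = rho * g * z / 1e6
= 2693 * 9.81 * 5180 / 1e6
= 136846949.4 / 1e6
= 136.8469 MPa

136.8469


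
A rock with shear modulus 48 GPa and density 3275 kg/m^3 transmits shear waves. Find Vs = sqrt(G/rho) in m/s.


Convert G to Pa: G = 48e9 Pa
Compute G/rho = 48e9 / 3275 = 14656488.5496
Vs = sqrt(14656488.5496) = 3828.38 m/s

3828.38


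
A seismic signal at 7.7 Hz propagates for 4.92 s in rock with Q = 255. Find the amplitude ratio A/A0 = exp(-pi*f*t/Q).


pi*f*t/Q = pi*7.7*4.92/255 = 0.46673
A/A0 = exp(-0.46673) = 0.62705

0.62705


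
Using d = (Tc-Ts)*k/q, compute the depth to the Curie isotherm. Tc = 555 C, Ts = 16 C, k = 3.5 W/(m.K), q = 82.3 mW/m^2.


T_Curie - T_surf = 555 - 16 = 539 C
Convert q to W/m^2: 82.3 mW/m^2 = 0.0823 W/m^2
d = 539 * 3.5 / 0.0823 = 22922.24 m

22922.24


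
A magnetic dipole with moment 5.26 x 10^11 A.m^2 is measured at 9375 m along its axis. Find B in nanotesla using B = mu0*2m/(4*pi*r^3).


m = 5.26 x 10^11 = 526000000000 A.m^2
2m = 1052000000000 A.m^2
r^3 = 9375^3 = 823974609375
B = (4pi*10^-7) * 1052000000000 / (4*pi * 823974609375) * 1e9
= 1321982.188631 / 10354370318228.08 * 1e9
= 127.6738 nT

127.6738


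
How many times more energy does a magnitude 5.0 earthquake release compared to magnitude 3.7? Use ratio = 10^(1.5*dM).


M2 - M1 = 5.0 - 3.7 = 1.3
1.5 * 1.3 = 1.95
ratio = 10^1.95 = 89.13

89.13


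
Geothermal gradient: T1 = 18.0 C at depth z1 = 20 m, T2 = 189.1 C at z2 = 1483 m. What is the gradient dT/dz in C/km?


dT = 189.1 - 18.0 = 171.1 C
dz = 1483 - 20 = 1463 m
gradient = dT/dz * 1000 = 171.1/1463 * 1000 = 116.9515 C/km

116.9515


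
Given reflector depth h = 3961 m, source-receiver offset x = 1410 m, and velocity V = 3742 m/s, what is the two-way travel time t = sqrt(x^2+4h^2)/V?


x^2 + 4h^2 = 1410^2 + 4*3961^2 = 1988100 + 62758084 = 64746184
sqrt(64746184) = 8046.5014
t = 8046.5014 / 3742 = 2.1503 s

2.1503


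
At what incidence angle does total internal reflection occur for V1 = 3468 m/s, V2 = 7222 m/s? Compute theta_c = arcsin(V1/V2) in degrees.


V1/V2 = 3468/7222 = 0.480199
theta_c = arcsin(0.480199) = 28.6984 degrees

28.6984


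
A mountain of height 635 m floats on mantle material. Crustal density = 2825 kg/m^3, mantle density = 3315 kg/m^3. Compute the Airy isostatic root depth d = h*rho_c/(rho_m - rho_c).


rho_m - rho_c = 3315 - 2825 = 490
d = 635 * 2825 / 490
= 1793875 / 490
= 3660.97 m

3660.97


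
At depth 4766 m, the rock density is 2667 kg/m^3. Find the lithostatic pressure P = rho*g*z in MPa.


P = rho * g * z / 1e6
= 2667 * 9.81 * 4766 / 1e6
= 124694144.82 / 1e6
= 124.6941 MPa

124.6941


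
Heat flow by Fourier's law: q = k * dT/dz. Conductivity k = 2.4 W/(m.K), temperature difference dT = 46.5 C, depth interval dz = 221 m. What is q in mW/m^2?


q = k * dT / dz * 1000
= 2.4 * 46.5 / 221 * 1000
= 0.504977 * 1000
= 504.9774 mW/m^2

504.9774


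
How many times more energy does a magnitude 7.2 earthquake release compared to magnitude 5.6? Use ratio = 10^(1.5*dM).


M2 - M1 = 7.2 - 5.6 = 1.6
1.5 * 1.6 = 2.4
ratio = 10^2.4 = 251.19

251.19


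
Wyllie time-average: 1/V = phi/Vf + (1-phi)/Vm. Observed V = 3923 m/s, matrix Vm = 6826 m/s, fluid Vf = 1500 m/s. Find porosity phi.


1/V - 1/Vm = 1/3923 - 1/6826 = 0.00010841
1/Vf - 1/Vm = 1/1500 - 1/6826 = 0.00052017
phi = 0.00010841 / 0.00052017 = 0.2084

0.2084


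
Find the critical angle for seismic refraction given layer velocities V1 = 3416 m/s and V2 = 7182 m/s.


V1/V2 = 3416/7182 = 0.475634
theta_c = arcsin(0.475634) = 28.4006 degrees

28.4006


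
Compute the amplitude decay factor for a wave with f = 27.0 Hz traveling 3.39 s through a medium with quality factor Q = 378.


pi*f*t/Q = pi*27.0*3.39/378 = 0.760714
A/A0 = exp(-0.760714) = 0.467333

0.467333


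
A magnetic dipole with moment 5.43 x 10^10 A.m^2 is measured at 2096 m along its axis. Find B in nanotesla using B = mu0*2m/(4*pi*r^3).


m = 5.43 x 10^10 = 54300000000 A.m^2
2m = 108600000000 A.m^2
r^3 = 2096^3 = 9208180736
B = (4pi*10^-7) * 108600000000 / (4*pi * 9208180736) * 1e9
= 136470.784872 / 115713411812.58 * 1e9
= 1179.3861 nT

1179.3861


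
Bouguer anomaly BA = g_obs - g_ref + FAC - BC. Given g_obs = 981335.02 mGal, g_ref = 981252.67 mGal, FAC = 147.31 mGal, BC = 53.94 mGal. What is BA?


BA = g_obs - g_ref + FAC - BC
= 981335.02 - 981252.67 + 147.31 - 53.94
= 175.72 mGal

175.72


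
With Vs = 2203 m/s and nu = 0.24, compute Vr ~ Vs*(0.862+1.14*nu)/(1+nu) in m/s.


Numerator factor = 0.862 + 1.14*0.24 = 1.1356
Denominator = 1 + 0.24 = 1.24
Vr = 2203 * 1.1356 / 1.24 = 2017.52 m/s

2017.52


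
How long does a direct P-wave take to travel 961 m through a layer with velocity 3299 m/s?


t = x / V
= 961 / 3299
= 0.2913 s

0.2913


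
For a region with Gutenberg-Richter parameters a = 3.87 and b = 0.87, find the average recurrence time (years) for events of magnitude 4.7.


log10(N) = 3.87 - 0.87*4.7 = -0.219
N = 10^-0.219 = 0.603949
T = 1/N = 1/0.603949 = 1.6558 years

1.6558


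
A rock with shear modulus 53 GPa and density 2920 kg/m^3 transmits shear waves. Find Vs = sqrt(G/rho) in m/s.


Convert G to Pa: G = 53e9 Pa
Compute G/rho = 53e9 / 2920 = 18150684.9315
Vs = sqrt(18150684.9315) = 4260.36 m/s

4260.36


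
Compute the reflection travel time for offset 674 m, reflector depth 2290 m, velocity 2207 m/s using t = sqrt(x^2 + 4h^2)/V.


x^2 + 4h^2 = 674^2 + 4*2290^2 = 454276 + 20976400 = 21430676
sqrt(21430676) = 4629.3278
t = 4629.3278 / 2207 = 2.0976 s

2.0976


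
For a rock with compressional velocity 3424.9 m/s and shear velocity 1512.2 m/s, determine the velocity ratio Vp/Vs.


Vp/Vs = 3424.9 / 1512.2
= 2.2648

2.2648


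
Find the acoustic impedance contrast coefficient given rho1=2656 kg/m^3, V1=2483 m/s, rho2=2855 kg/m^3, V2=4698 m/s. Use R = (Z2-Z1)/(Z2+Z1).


Z1 = 2656 * 2483 = 6594848
Z2 = 2855 * 4698 = 13412790
R = (13412790 - 6594848) / (13412790 + 6594848) = 6817942 / 20007638 = 0.3408

0.3408


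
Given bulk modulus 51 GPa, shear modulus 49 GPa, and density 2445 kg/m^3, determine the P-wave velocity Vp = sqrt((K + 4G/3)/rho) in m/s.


First compute the effective modulus:
K + 4G/3 = 51e9 + 4*49e9/3 = 116333333333.33 Pa
Then divide by density:
116333333333.33 / 2445 = 47580095.4329 Pa/(kg/m^3)
Take the square root:
Vp = sqrt(47580095.4329) = 6897.83 m/s

6897.83


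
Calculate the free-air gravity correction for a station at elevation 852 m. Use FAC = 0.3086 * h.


FAC = 0.3086 * h
= 0.3086 * 852
= 262.9272 mGal

262.9272


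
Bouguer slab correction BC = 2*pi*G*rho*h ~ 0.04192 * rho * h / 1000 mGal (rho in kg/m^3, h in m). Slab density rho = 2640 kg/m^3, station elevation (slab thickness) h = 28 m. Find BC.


BC = 0.04192 * rho * h / 1000
= 0.04192 * 2640 * 28 / 1000
= 3.0987 mGal

3.0987


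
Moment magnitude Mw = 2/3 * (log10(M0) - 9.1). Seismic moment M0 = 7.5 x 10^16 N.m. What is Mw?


log10(M0) = log10(7.5 x 10^16) = 16.8751
Mw = 2/3 * (16.8751 - 9.1)
= 2/3 * 7.7751
= 5.18

5.18


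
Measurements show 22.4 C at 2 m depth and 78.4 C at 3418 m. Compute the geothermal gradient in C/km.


dT = 78.4 - 22.4 = 56.0 C
dz = 3418 - 2 = 3416 m
gradient = dT/dz * 1000 = 56.0/3416 * 1000 = 16.3934 C/km

16.3934


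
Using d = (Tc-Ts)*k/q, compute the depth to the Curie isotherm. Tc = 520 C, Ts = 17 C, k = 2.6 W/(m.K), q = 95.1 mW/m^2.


T_Curie - T_surf = 520 - 17 = 503 C
Convert q to W/m^2: 95.1 mW/m^2 = 0.0951 W/m^2
d = 503 * 2.6 / 0.0951 = 13751.84 m

13751.84


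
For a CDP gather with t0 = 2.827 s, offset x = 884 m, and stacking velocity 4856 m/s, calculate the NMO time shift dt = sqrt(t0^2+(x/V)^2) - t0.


x/Vnmo = 884/4856 = 0.182043
(x/Vnmo)^2 = 0.03314
t0^2 = 7.991929
sqrt(7.991929 + 0.03314) = 2.832855
dt = 2.832855 - 2.827 = 0.005855

0.005855


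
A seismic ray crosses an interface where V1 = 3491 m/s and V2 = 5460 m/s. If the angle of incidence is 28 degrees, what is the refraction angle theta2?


sin(theta1) = sin(28 deg) = 0.469472
sin(theta2) = V2/V1 * sin(theta1) = 5460/3491 * 0.469472 = 0.734264
theta2 = arcsin(0.734264) = 47.245 degrees

47.245


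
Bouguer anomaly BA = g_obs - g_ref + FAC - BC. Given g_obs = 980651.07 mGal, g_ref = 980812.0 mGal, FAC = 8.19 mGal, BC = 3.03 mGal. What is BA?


BA = g_obs - g_ref + FAC - BC
= 980651.07 - 980812.0 + 8.19 - 3.03
= -155.77 mGal

-155.77


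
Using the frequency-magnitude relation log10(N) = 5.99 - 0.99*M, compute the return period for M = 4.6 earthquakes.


log10(N) = 5.99 - 0.99*4.6 = 1.436
N = 10^1.436 = 27.289778
T = 1/N = 1/27.289778 = 0.0366 years

0.0366


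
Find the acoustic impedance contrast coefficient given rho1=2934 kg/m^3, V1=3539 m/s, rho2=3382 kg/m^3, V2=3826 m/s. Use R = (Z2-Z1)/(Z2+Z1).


Z1 = 2934 * 3539 = 10383426
Z2 = 3382 * 3826 = 12939532
R = (12939532 - 10383426) / (12939532 + 10383426) = 2556106 / 23322958 = 0.1096

0.1096


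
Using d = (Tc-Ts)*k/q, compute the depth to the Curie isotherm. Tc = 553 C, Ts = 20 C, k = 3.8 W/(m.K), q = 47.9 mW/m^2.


T_Curie - T_surf = 553 - 20 = 533 C
Convert q to W/m^2: 47.9 mW/m^2 = 0.0479 W/m^2
d = 533 * 3.8 / 0.0479 = 42283.92 m

42283.92


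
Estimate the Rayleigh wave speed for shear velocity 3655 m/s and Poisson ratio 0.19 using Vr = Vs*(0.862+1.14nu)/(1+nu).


Numerator factor = 0.862 + 1.14*0.19 = 1.0786
Denominator = 1 + 0.19 = 1.19
Vr = 3655 * 1.0786 / 1.19 = 3312.84 m/s

3312.84


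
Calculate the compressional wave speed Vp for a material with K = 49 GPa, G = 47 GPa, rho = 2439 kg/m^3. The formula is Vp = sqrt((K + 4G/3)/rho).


First compute the effective modulus:
K + 4G/3 = 49e9 + 4*47e9/3 = 111666666666.67 Pa
Then divide by density:
111666666666.67 / 2439 = 45783791.1712 Pa/(kg/m^3)
Take the square root:
Vp = sqrt(45783791.1712) = 6766.37 m/s

6766.37


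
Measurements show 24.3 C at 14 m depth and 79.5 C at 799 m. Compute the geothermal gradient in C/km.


dT = 79.5 - 24.3 = 55.2 C
dz = 799 - 14 = 785 m
gradient = dT/dz * 1000 = 55.2/785 * 1000 = 70.3185 C/km

70.3185


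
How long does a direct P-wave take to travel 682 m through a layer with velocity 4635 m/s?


t = x / V
= 682 / 4635
= 0.1471 s

0.1471


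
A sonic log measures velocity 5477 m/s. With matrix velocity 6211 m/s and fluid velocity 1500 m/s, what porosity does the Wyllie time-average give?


1/V - 1/Vm = 1/5477 - 1/6211 = 2.158e-05
1/Vf - 1/Vm = 1/1500 - 1/6211 = 0.00050566
phi = 2.158e-05 / 0.00050566 = 0.0427

0.0427


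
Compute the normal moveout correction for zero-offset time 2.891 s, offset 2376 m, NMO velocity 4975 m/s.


x/Vnmo = 2376/4975 = 0.477588
(x/Vnmo)^2 = 0.22809
t0^2 = 8.357881
sqrt(8.357881 + 0.22809) = 2.930183
dt = 2.930183 - 2.891 = 0.039183

0.039183


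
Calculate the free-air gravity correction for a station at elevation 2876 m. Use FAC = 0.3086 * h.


FAC = 0.3086 * h
= 0.3086 * 2876
= 887.5336 mGal

887.5336


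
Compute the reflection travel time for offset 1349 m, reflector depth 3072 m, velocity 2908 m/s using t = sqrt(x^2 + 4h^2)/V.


x^2 + 4h^2 = 1349^2 + 4*3072^2 = 1819801 + 37748736 = 39568537
sqrt(39568537) = 6290.3527
t = 6290.3527 / 2908 = 2.1631 s

2.1631


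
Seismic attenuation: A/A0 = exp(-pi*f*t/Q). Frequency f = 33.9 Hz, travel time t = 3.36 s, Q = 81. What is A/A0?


pi*f*t/Q = pi*33.9*3.36/81 = 4.417777
A/A0 = exp(-4.417777) = 0.012061

0.012061


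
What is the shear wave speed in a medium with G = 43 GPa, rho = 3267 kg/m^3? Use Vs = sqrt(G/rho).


Convert G to Pa: G = 43e9 Pa
Compute G/rho = 43e9 / 3267 = 13161922.2528
Vs = sqrt(13161922.2528) = 3627.94 m/s

3627.94


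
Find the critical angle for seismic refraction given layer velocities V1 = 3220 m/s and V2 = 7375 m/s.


V1/V2 = 3220/7375 = 0.43661
theta_c = arcsin(0.43661) = 25.8878 degrees

25.8878


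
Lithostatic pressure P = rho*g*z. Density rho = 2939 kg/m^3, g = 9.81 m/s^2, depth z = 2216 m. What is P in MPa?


P = rho * g * z / 1e6
= 2939 * 9.81 * 2216 / 1e6
= 63890803.44 / 1e6
= 63.8908 MPa

63.8908


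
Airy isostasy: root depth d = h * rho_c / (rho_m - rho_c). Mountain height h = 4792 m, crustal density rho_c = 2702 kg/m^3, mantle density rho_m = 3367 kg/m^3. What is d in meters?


rho_m - rho_c = 3367 - 2702 = 665
d = 4792 * 2702 / 665
= 12947984 / 665
= 19470.65 m

19470.65


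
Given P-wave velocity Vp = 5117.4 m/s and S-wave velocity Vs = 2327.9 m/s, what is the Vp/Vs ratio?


Vp/Vs = 5117.4 / 2327.9
= 2.1983

2.1983


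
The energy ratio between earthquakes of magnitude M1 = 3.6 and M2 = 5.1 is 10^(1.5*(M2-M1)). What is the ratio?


M2 - M1 = 5.1 - 3.6 = 1.5
1.5 * 1.5 = 2.25
ratio = 10^2.25 = 177.83

177.83


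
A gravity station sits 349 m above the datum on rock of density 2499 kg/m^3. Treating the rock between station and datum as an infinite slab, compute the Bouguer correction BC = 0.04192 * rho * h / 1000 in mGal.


BC = 0.04192 * rho * h / 1000
= 0.04192 * 2499 * 349 / 1000
= 36.5606 mGal

36.5606


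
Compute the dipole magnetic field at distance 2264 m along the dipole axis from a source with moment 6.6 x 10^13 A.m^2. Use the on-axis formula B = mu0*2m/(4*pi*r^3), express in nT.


m = 6.6 x 10^13 = 66000000000000 A.m^2
2m = 132000000000000 A.m^2
r^3 = 2264^3 = 11604575744
B = (4pi*10^-7) * 132000000000000 / (4*pi * 11604575744) * 1e9
= 165876092.109541 / 145827399621.51 * 1e9
= 1137482.3424 nT

1137482.3424


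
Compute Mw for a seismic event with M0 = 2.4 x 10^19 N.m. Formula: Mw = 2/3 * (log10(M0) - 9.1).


log10(M0) = log10(2.4 x 10^19) = 19.3802
Mw = 2/3 * (19.3802 - 9.1)
= 2/3 * 10.2802
= 6.85

6.85


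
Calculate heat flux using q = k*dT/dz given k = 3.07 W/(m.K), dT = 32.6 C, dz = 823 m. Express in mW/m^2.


q = k * dT / dz * 1000
= 3.07 * 32.6 / 823 * 1000
= 0.121606 * 1000
= 121.6063 mW/m^2

121.6063


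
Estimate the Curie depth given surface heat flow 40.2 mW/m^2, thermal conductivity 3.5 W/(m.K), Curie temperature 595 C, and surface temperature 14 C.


T_Curie - T_surf = 595 - 14 = 581 C
Convert q to W/m^2: 40.2 mW/m^2 = 0.0402 W/m^2
d = 581 * 3.5 / 0.0402 = 50584.58 m

50584.58


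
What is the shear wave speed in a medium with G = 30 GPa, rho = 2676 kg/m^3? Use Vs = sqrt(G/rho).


Convert G to Pa: G = 30e9 Pa
Compute G/rho = 30e9 / 2676 = 11210762.3318
Vs = sqrt(11210762.3318) = 3348.25 m/s

3348.25


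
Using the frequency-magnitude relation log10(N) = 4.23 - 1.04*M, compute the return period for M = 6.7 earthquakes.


log10(N) = 4.23 - 1.04*6.7 = -2.738
N = 10^-2.738 = 0.001828
T = 1/N = 1/0.001828 = 547.016 years

547.016


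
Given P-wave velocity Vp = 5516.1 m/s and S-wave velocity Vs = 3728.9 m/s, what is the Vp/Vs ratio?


Vp/Vs = 5516.1 / 3728.9
= 1.4793

1.4793


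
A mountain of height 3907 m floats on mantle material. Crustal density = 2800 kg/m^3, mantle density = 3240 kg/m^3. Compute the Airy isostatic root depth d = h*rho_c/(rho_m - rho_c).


rho_m - rho_c = 3240 - 2800 = 440
d = 3907 * 2800 / 440
= 10939600 / 440
= 24862.73 m

24862.73


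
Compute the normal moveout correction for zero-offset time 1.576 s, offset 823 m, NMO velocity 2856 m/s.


x/Vnmo = 823/2856 = 0.288165
(x/Vnmo)^2 = 0.083039
t0^2 = 2.483776
sqrt(2.483776 + 0.083039) = 1.602128
dt = 1.602128 - 1.576 = 0.026128

0.026128


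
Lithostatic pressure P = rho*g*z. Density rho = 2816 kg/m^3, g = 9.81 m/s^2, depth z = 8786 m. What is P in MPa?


P = rho * g * z / 1e6
= 2816 * 9.81 * 8786 / 1e6
= 242712898.56 / 1e6
= 242.7129 MPa

242.7129


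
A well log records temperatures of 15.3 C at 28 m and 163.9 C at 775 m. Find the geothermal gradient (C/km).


dT = 163.9 - 15.3 = 148.6 C
dz = 775 - 28 = 747 m
gradient = dT/dz * 1000 = 148.6/747 * 1000 = 198.929 C/km

198.929


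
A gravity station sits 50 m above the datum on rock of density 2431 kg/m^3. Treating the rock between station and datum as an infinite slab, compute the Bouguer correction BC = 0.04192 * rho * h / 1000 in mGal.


BC = 0.04192 * rho * h / 1000
= 0.04192 * 2431 * 50 / 1000
= 5.0954 mGal

5.0954


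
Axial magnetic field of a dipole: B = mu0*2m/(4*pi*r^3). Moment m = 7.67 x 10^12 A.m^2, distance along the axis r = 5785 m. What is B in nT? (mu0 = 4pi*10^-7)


m = 7.67 x 10^12 = 7670000000000 A.m^2
2m = 15340000000000 A.m^2
r^3 = 5785^3 = 193602111625
B = (4pi*10^-7) * 15340000000000 / (4*pi * 193602111625) * 1e9
= 19276812.522427 / 2432875886402.28 * 1e9
= 7923.4673 nT

7923.4673


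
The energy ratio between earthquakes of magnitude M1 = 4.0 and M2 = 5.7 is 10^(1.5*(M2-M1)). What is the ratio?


M2 - M1 = 5.7 - 4.0 = 1.7
1.5 * 1.7 = 2.55
ratio = 10^2.55 = 354.81

354.81


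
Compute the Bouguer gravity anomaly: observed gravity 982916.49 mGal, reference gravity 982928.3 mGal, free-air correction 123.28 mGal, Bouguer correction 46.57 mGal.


BA = g_obs - g_ref + FAC - BC
= 982916.49 - 982928.3 + 123.28 - 46.57
= 64.9 mGal

64.9


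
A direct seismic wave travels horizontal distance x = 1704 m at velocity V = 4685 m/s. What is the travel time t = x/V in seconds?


t = x / V
= 1704 / 4685
= 0.3637 s

0.3637


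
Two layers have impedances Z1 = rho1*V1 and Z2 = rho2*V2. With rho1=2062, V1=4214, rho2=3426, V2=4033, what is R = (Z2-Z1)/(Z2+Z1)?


Z1 = 2062 * 4214 = 8689268
Z2 = 3426 * 4033 = 13817058
R = (13817058 - 8689268) / (13817058 + 8689268) = 5127790 / 22506326 = 0.2278

0.2278


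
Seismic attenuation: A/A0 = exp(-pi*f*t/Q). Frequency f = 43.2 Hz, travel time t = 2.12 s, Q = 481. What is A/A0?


pi*f*t/Q = pi*43.2*2.12/481 = 0.59817
A/A0 = exp(-0.59817) = 0.549817

0.549817


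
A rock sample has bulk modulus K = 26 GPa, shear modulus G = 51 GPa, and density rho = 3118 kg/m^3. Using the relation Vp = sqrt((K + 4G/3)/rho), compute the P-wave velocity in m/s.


First compute the effective modulus:
K + 4G/3 = 26e9 + 4*51e9/3 = 94000000000.0 Pa
Then divide by density:
94000000000.0 / 3118 = 30147530.4682 Pa/(kg/m^3)
Take the square root:
Vp = sqrt(30147530.4682) = 5490.68 m/s

5490.68


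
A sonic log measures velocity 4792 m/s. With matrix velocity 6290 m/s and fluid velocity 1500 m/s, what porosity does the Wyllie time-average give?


1/V - 1/Vm = 1/4792 - 1/6290 = 4.97e-05
1/Vf - 1/Vm = 1/1500 - 1/6290 = 0.00050768
phi = 4.97e-05 / 0.00050768 = 0.0979

0.0979


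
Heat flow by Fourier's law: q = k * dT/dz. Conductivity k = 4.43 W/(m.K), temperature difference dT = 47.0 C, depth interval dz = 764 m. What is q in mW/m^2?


q = k * dT / dz * 1000
= 4.43 * 47.0 / 764 * 1000
= 0.272526 * 1000
= 272.5262 mW/m^2

272.5262


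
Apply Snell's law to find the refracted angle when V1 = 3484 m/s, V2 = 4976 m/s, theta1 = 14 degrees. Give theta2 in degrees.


sin(theta1) = sin(14 deg) = 0.241922
sin(theta2) = V2/V1 * sin(theta1) = 4976/3484 * 0.241922 = 0.345523
theta2 = arcsin(0.345523) = 20.2137 degrees

20.2137


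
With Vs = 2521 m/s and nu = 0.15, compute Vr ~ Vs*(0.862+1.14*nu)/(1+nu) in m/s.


Numerator factor = 0.862 + 1.14*0.15 = 1.033
Denominator = 1 + 0.15 = 1.15
Vr = 2521 * 1.033 / 1.15 = 2264.52 m/s

2264.52


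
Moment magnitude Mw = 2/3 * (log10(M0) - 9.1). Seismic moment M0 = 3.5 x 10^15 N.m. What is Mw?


log10(M0) = log10(3.5 x 10^15) = 15.5441
Mw = 2/3 * (15.5441 - 9.1)
= 2/3 * 6.4441
= 4.3

4.3


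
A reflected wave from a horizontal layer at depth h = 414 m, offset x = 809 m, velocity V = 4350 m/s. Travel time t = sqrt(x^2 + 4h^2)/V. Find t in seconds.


x^2 + 4h^2 = 809^2 + 4*414^2 = 654481 + 685584 = 1340065
sqrt(1340065) = 1157.6118
t = 1157.6118 / 4350 = 0.2661 s

0.2661


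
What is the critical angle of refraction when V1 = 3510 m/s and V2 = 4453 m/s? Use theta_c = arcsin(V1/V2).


V1/V2 = 3510/4453 = 0.788233
theta_c = arcsin(0.788233) = 52.0207 degrees

52.0207


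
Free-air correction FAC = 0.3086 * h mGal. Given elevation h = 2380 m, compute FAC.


FAC = 0.3086 * h
= 0.3086 * 2380
= 734.468 mGal

734.468


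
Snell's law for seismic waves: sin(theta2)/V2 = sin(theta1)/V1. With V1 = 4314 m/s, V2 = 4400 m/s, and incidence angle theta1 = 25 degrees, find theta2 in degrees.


sin(theta1) = sin(25 deg) = 0.422618
sin(theta2) = V2/V1 * sin(theta1) = 4400/4314 * 0.422618 = 0.431043
theta2 = arcsin(0.431043) = 25.5338 degrees

25.5338


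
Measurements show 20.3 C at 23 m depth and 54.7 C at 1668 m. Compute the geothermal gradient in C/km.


dT = 54.7 - 20.3 = 34.4 C
dz = 1668 - 23 = 1645 m
gradient = dT/dz * 1000 = 34.4/1645 * 1000 = 20.9119 C/km

20.9119


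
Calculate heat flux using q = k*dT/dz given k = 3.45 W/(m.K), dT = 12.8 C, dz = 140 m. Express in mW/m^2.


q = k * dT / dz * 1000
= 3.45 * 12.8 / 140 * 1000
= 0.315429 * 1000
= 315.4286 mW/m^2

315.4286


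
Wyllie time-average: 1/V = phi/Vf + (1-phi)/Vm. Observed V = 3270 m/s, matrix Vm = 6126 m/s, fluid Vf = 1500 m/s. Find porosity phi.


1/V - 1/Vm = 1/3270 - 1/6126 = 0.00014257
1/Vf - 1/Vm = 1/1500 - 1/6126 = 0.00050343
phi = 0.00014257 / 0.00050343 = 0.2832

0.2832


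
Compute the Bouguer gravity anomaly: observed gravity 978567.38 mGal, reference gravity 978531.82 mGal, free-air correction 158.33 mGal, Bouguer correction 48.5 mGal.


BA = g_obs - g_ref + FAC - BC
= 978567.38 - 978531.82 + 158.33 - 48.5
= 145.39 mGal

145.39


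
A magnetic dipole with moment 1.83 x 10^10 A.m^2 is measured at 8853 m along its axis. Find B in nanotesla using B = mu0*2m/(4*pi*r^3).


m = 1.83 x 10^10 = 18300000000 A.m^2
2m = 36600000000 A.m^2
r^3 = 8853^3 = 693859266477
B = (4pi*10^-7) * 36600000000 / (4*pi * 693859266477) * 1e9
= 45992.916449 / 8719292696757.38 * 1e9
= 5.2748 nT

5.2748


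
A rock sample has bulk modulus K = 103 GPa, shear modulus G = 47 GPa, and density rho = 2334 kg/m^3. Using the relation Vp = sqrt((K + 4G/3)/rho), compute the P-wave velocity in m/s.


First compute the effective modulus:
K + 4G/3 = 103e9 + 4*47e9/3 = 165666666666.67 Pa
Then divide by density:
165666666666.67 / 2334 = 70979720.08 Pa/(kg/m^3)
Take the square root:
Vp = sqrt(70979720.08) = 8424.95 m/s

8424.95


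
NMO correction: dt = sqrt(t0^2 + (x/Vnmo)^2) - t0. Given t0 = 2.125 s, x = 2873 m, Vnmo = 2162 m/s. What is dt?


x/Vnmo = 2873/2162 = 1.328862
(x/Vnmo)^2 = 1.765875
t0^2 = 4.515625
sqrt(4.515625 + 1.765875) = 2.506292
dt = 2.506292 - 2.125 = 0.381292

0.381292


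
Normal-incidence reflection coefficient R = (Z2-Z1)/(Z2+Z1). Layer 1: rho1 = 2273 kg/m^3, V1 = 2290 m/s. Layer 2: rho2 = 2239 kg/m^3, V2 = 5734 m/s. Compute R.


Z1 = 2273 * 2290 = 5205170
Z2 = 2239 * 5734 = 12838426
R = (12838426 - 5205170) / (12838426 + 5205170) = 7633256 / 18043596 = 0.423

0.423


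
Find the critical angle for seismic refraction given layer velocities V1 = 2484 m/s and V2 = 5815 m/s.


V1/V2 = 2484/5815 = 0.427171
theta_c = arcsin(0.427171) = 25.2882 degrees

25.2882


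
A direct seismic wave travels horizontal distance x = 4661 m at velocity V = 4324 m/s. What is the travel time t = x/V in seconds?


t = x / V
= 4661 / 4324
= 1.0779 s

1.0779


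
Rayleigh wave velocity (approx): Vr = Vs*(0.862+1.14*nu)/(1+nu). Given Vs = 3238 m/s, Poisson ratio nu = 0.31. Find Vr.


Numerator factor = 0.862 + 1.14*0.31 = 1.2154
Denominator = 1 + 0.31 = 1.31
Vr = 3238 * 1.2154 / 1.31 = 3004.17 m/s

3004.17


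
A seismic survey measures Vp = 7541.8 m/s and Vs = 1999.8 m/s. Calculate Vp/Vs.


Vp/Vs = 7541.8 / 1999.8
= 3.7713

3.7713


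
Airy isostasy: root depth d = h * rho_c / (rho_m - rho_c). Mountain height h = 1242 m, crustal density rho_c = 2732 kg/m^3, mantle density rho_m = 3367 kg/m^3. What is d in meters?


rho_m - rho_c = 3367 - 2732 = 635
d = 1242 * 2732 / 635
= 3393144 / 635
= 5343.53 m

5343.53


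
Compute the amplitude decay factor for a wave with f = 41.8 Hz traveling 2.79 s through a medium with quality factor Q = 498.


pi*f*t/Q = pi*41.8*2.79/498 = 0.7357
A/A0 = exp(-0.7357) = 0.47917

0.47917
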